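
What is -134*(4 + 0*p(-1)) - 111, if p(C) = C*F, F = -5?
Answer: -647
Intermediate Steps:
p(C) = -5*C (p(C) = C*(-5) = -5*C)
-134*(4 + 0*p(-1)) - 111 = -134*(4 + 0*(-5*(-1))) - 111 = -134*(4 + 0*5) - 111 = -134*(4 + 0) - 111 = -134*4 - 111 = -536 - 111 = -647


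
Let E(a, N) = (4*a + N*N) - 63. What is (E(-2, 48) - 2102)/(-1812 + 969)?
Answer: -131/843 ≈ -0.15540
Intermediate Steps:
E(a, N) = -63 + N**2 + 4*a (E(a, N) = (4*a + N**2) - 63 = (N**2 + 4*a) - 63 = -63 + N**2 + 4*a)
(E(-2, 48) - 2102)/(-1812 + 969) = ((-63 + 48**2 + 4*(-2)) - 2102)/(-1812 + 969) = ((-63 + 2304 - 8) - 2102)/(-843) = (2233 - 2102)*(-1/843) = 131*(-1/843) = -131/843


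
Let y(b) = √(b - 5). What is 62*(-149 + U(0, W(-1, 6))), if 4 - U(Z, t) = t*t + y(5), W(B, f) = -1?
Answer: -9052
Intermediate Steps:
y(b) = √(-5 + b)
U(Z, t) = 4 - t² (U(Z, t) = 4 - (t*t + √(-5 + 5)) = 4 - (t² + √0) = 4 - (t² + 0) = 4 - t²)
62*(-149 + U(0, W(-1, 6))) = 62*(-149 + (4 - 1*(-1)²)) = 62*(-149 + (4 - 1*1)) = 62*(-149 + (4 - 1)) = 62*(-149 + 3) = 62*(-146) = -9052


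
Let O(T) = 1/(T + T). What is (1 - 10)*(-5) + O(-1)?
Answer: 89/2 ≈ 44.500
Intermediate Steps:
O(T) = 1/(2*T)
(1 - 10)*(-5) + O(-1) = (1 - 10)*(-5) + (1/2)/(-1) = -9*(-5) + (1/2)*(-1) = 45 - 1/2 = 89/2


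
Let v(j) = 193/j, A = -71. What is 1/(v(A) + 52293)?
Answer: 71/3712610 ≈ 1.9124e-5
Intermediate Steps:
1/(v(A) + 52293) = 1/(193/(-71) + 52293) = 1/(193*(-1/71) + 52293) = 1/(-193/71 + 52293) = 1/(3712610/71) = 71/3712610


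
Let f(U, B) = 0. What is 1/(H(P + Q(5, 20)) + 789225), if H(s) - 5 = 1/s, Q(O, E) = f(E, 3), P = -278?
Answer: 278/219405939 ≈ 1.2671e-6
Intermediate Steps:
Q(O, E) = 0
H(s) = 5 + 1/s
1/(H(P + Q(5, 20)) + 789225) = 1/((5 + 1/(-278 + 0)) + 789225) = 1/((5 + 1/(-278)) + 789225) = 1/((5 - 1/278) + 789225) = 1/(1389/278 + 789225) = 1/(219405939/278) = 278/219405939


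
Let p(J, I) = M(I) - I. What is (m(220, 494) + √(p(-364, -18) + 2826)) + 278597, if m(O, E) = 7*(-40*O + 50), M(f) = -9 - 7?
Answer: 217347 + 2*√707 ≈ 2.1740e+5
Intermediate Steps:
M(f) = -16
p(J, I) = -16 - I
m(O, E) = 350 - 280*O (m(O, E) = 7*(50 - 40*O) = 350 - 280*O)
(m(220, 494) + √(p(-364, -18) + 2826)) + 278597 = ((350 - 280*220) + √((-16 - 1*(-18)) + 2826)) + 278597 = ((350 - 61600) + √((-16 + 18) + 2826)) + 278597 = (-61250 + √(2 + 2826)) + 278597 = (-61250 + √2828) + 278597 = (-61250 + 2*√707) + 278597 = 217347 + 2*√707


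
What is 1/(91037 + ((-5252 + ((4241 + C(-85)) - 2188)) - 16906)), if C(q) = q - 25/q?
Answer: 17/1204404 ≈ 1.4115e-5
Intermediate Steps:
C(q) = q - 25/q
1/(91037 + ((-5252 + ((4241 + C(-85)) - 2188)) - 16906)) = 1/(91037 + ((-5252 + ((4241 + (-85 - 25/(-85))) - 2188)) - 16906)) = 1/(91037 + ((-5252 + ((4241 + (-85 - 25*(-1/85))) - 2188)) - 16906)) = 1/(91037 + ((-5252 + ((4241 + (-85 + 5/17)) - 2188)) - 16906)) = 1/(91037 + ((-5252 + ((4241 - 1440/17) - 2188)) - 16906)) = 1/(91037 + ((-5252 + (70657/17 - 2188)) - 16906)) = 1/(91037 + ((-5252 + 33461/17) - 16906)) = 1/(91037 + (-55823/17 - 16906)) = 1/(91037 - 343225/17) = 1/(1204404/17) = 17/1204404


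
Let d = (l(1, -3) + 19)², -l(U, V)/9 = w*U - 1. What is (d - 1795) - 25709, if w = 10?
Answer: -23660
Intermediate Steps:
l(U, V) = 9 - 90*U (l(U, V) = -9*(10*U - 1) = -9*(-1 + 10*U) = 9 - 90*U)
d = 3844 (d = ((9 - 90*1) + 19)² = ((9 - 90) + 19)² = (-81 + 19)² = (-62)² = 3844)
(d - 1795) - 25709 = (3844 - 1795) - 25709 = 2049 - 25709 = -23660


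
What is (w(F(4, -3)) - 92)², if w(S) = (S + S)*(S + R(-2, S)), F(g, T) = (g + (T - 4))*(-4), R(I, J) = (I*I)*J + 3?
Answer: 2016400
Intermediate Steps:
R(I, J) = 3 + J*I² (R(I, J) = I²*J + 3 = J*I² + 3 = 3 + J*I²)
F(g, T) = 16 - 4*T - 4*g (F(g, T) = (g + (-4 + T))*(-4) = (-4 + T + g)*(-4) = 16 - 4*T - 4*g)
w(S) = 2*S*(3 + 5*S) (w(S) = (S + S)*(S + (3 + S*(-2)²)) = (2*S)*(S + (3 + S*4)) = (2*S)*(S + (3 + 4*S)) = (2*S)*(3 + 5*S) = 2*S*(3 + 5*S))
(w(F(4, -3)) - 92)² = (2*(16 - 4*(-3) - 4*4)*(3 + 5*(16 - 4*(-3) - 4*4)) - 92)² = (2*(16 + 12 - 16)*(3 + 5*(16 + 12 - 16)) - 92)² = (2*12*(3 + 5*12) - 92)² = (2*12*(3 + 60) - 92)² = (2*12*63 - 92)² = (1512 - 92)² = 1420² = 2016400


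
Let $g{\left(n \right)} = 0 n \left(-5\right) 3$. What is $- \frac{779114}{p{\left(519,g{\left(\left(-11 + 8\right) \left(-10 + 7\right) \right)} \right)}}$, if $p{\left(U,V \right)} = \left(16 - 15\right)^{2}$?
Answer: $-779114$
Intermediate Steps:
$g{\left(n \right)} = 0$ ($g{\left(n \right)} = 0 \left(- 5 n\right) 3 = 0 \cdot 3 = 0$)
$p{\left(U,V \right)} = 1$ ($p{\left(U,V \right)} = 1^{2} = 1$)
$- \frac{779114}{p{\left(519,g{\left(\left(-11 + 8\right) \left(-10 + 7\right) \right)} \right)}} = - \frac{779114}{1} = \left(-779114\right) 1 = -779114$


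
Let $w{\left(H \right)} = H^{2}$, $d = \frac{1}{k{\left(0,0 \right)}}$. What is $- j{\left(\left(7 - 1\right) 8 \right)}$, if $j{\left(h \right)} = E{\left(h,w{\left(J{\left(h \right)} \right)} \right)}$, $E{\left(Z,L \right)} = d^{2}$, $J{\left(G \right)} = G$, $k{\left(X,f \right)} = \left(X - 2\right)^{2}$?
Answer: $- \frac{1}{16} \approx -0.0625$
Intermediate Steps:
$k{\left(X,f \right)} = \left(-2 + X\right)^{2}$
$d = \frac{1}{4}$ ($d = \frac{1}{\left(-2 + 0\right)^{2}} = \frac{1}{\left(-2\right)^{2}} = \frac{1}{4} \approx 0.25$)
$E{\left(Z,L \right)} = \frac{1}{16}$ ($E{\left(Z,L \right)} = \left(\frac{1}{4}\right)^{2} = \frac{1}{16}$)
$j{\left(h \right)} = \frac{1}{16}$
$- j{\left(\left(7 - 1\right) 8 \right)} = \left(-1\right) \frac{1}{16} = - \frac{1}{16}$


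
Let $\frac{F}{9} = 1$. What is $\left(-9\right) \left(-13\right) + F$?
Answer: $126$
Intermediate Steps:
$F = 9$ ($F = 9 \cdot 1 = 9$)
$\left(-9\right) \left(-13\right) + F = \left(-9\right) \left(-13\right) + 9 = 117 + 9 = 126$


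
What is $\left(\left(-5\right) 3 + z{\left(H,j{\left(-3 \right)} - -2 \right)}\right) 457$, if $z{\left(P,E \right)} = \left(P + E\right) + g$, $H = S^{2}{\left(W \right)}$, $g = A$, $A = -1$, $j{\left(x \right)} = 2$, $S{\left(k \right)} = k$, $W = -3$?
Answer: $-1371$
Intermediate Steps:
$g = -1$
$H = 9$ ($H = \left(-3\right)^{2} = 9$)
$z{\left(P,E \right)} = -1 + E + P$ ($z{\left(P,E \right)} = \left(P + E\right) - 1 = \left(E + P\right) - 1 = -1 + E + P$)
$\left(\left(-5\right) 3 + z{\left(H,j{\left(-3 \right)} - -2 \right)}\right) 457 = \left(\left(-5\right) 3 + \left(-1 + \left(2 - -2\right) + 9\right)\right) 457 = \left(-15 + \left(-1 + \left(2 + 2\right) + 9\right)\right) 457 = \left(-15 + \left(-1 + 4 + 9\right)\right) 457 = \left(-15 + 12\right) 457 = \left(-3\right) 457 = -1371$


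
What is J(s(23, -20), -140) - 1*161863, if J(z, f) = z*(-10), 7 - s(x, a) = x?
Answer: -161703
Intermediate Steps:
s(x, a) = 7 - x
J(z, f) = -10*z
J(s(23, -20), -140) - 1*161863 = -10*(7 - 1*23) - 1*161863 = -10*(7 - 23) - 161863 = -10*(-16) - 161863 = 160 - 161863 = -161703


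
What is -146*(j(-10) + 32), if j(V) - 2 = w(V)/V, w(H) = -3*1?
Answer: -25039/5 ≈ -5007.8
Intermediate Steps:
w(H) = -3
j(V) = 2 - 3/V
-146*(j(-10) + 32) = -146*((2 - 3/(-10)) + 32) = -146*((2 - 3*(-1/10)) + 32) = -146*((2 + 3/10) + 32) = -146*(23/10 + 32) = -146*343/10 = -25039/5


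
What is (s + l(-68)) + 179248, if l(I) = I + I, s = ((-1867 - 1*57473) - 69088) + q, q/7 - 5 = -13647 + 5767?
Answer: -4441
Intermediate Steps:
q = -55125 (q = 35 + 7*(-13647 + 5767) = 35 + 7*(-7880) = 35 - 55160 = -55125)
s = -183553 (s = ((-1867 - 1*57473) - 69088) - 55125 = ((-1867 - 57473) - 69088) - 55125 = (-59340 - 69088) - 55125 = -128428 - 55125 = -183553)
l(I) = 2*I
(s + l(-68)) + 179248 = (-183553 + 2*(-68)) + 179248 = (-183553 - 136) + 179248 = -183689 + 179248 = -4441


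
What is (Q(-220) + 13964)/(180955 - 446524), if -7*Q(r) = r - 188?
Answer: -98156/1858983 ≈ -0.052801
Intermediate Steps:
Q(r) = 188/7 - r/7 (Q(r) = -(r - 188)/7 = -(-188 + r)/7 = 188/7 - r/7)
(Q(-220) + 13964)/(180955 - 446524) = ((188/7 - 1/7*(-220)) + 13964)/(180955 - 446524) = ((188/7 + 220/7) + 13964)/(-265569) = (408/7 + 13964)*(-1/265569) = (98156/7)*(-1/265569) = -98156/1858983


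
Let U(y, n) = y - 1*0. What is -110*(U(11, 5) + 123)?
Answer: -14740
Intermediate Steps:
U(y, n) = y (U(y, n) = y + 0 = y)
-110*(U(11, 5) + 123) = -110*(11 + 123) = -110*134 = -14740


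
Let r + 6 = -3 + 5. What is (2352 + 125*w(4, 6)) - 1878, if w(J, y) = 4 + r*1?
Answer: 474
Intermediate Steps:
r = -4 (r = -6 + (-3 + 5) = -6 + 2 = -4)
w(J, y) = 0 (w(J, y) = 4 - 4*1 = 4 - 4 = 0)
(2352 + 125*w(4, 6)) - 1878 = (2352 + 125*0) - 1878 = (2352 + 0) - 1878 = 2352 - 1878 = 474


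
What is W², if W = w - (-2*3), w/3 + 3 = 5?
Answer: 144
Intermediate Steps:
w = 6 (w = -9 + 3*5 = -9 + 15 = 6)
W = 12 (W = 6 - (-2*3) = 6 - (-6) = 6 - 1*(-6) = 6 + 6 = 12)
W² = 12² = 144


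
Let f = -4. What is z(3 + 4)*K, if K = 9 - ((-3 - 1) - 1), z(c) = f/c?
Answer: -8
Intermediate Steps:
z(c) = -4/c
K = 14 (K = 9 - (-4 - 1) = 9 - 1*(-5) = 9 + 5 = 14)
z(3 + 4)*K = -4/(3 + 4)*14 = -4/7*14 = -8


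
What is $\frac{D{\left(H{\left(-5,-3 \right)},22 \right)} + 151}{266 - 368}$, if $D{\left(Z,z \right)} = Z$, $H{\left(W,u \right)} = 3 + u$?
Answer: $- \frac{151}{102} \approx -1.4804$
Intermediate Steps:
$\frac{D{\left(H{\left(-5,-3 \right)},22 \right)} + 151}{266 - 368} = \frac{\left(3 - 3\right) + 151}{266 - 368} = \frac{0 + 151}{-102} = 151 \left(- \frac{1}{102}\right) = - \frac{151}{102}$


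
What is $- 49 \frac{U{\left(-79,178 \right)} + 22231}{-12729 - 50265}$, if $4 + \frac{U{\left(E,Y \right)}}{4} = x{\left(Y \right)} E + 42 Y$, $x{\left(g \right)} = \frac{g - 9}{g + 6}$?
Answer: $\frac{116822027}{2897724} \approx 40.315$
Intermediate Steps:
$x{\left(g \right)} = \frac{-9 + g}{6 + g}$
$U{\left(E,Y \right)} = -16 + 168 Y + \frac{4 E \left(-9 + Y\right)}{6 + Y}$ ($U{\left(E,Y \right)} = -16 + 4 \left(\frac{-9 + Y}{6 + Y} E + 42 Y\right) = -16 + 4 \left(\frac{E \left(-9 + Y\right)}{6 + Y} + 42 Y\right) = -16 + 4 \left(42 Y + \frac{E \left(-9 + Y\right)}{6 + Y}\right) = -16 + \left(168 Y + \frac{4 E \left(-9 + Y\right)}{6 + Y}\right) = -16 + 168 Y + \frac{4 E \left(-9 + Y\right)}{6 + Y}$)
$- 49 \frac{U{\left(-79,178 \right)} + 22231}{-12729 - 50265} = - 49 \frac{\frac{4 \left(- 79 \left(-9 + 178\right) + 2 \left(-2 + 21 \cdot 178\right) \left(6 + 178\right)\right)}{6 + 178} + 22231}{-12729 - 50265} = - 49 \frac{\frac{4 \left(\left(-79\right) 169 + 2 \left(-2 + 3738\right) 184\right)}{184} + 22231}{-62994} = - 49 \left(4 \cdot \frac{1}{184} \left(-13351 + 2 \cdot 3736 \cdot 184\right) + 22231\right) \left(- \frac{1}{62994}\right) = - 49 \left(4 \cdot \frac{1}{184} \left(-13351 + 1374848\right) + 22231\right) \left(- \frac{1}{62994}\right) = - 49 \left(4 \cdot \frac{1}{184} \cdot 1361497 + 22231\right) \left(- \frac{1}{62994}\right) = - 49 \left(\frac{1361497}{46} + 22231\right) \left(- \frac{1}{62994}\right) = - 49 \cdot \frac{2384123}{46} \left(- \frac{1}{62994}\right) = \left(-49\right) \left(- \frac{2384123}{2897724}\right) = \frac{116822027}{2897724}$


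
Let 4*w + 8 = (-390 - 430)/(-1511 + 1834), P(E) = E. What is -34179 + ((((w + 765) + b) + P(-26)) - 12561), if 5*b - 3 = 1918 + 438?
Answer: -73533913/1615 ≈ -45532.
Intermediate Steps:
b = 2359/5 (b = 3/5 + (1918 + 438)/5 = 3/5 + (1/5)*2356 = 3/5 + 2356/5 = 2359/5 ≈ 471.80)
w = -851/323 (w = -2 + ((-390 - 430)/(-1511 + 1834))/4 = -2 + (-820/323)/4 = -2 + (-820*1/323)/4 = -2 + (1/4)*(-820/323) = -2 - 205/323 = -851/323 ≈ -2.6347)
-34179 + ((((w + 765) + b) + P(-26)) - 12561) = -34179 + ((((-851/323 + 765) + 2359/5) - 26) - 12561) = -34179 + (((246244/323 + 2359/5) - 26) - 12561) = -34179 + ((1993177/1615 - 26) - 12561) = -34179 + (1951187/1615 - 12561) = -34179 - 18334828/1615 = -73533913/1615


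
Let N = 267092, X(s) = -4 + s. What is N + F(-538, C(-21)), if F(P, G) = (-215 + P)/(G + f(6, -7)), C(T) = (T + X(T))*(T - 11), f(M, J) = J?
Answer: 391289027/1465 ≈ 2.6709e+5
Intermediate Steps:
C(T) = (-11 + T)*(-4 + 2*T) (C(T) = (T + (-4 + T))*(T - 11) = (-4 + 2*T)*(-11 + T) = (-11 + T)*(-4 + 2*T))
F(P, G) = (-215 + P)/(-7 + G) (F(P, G) = (-215 + P)/(G - 7) = (-215 + P)/(-7 + G))
N + F(-538, C(-21)) = 267092 + (-215 - 538)/(-7 + (44 - 26*(-21) + 2*(-21)²)) = 267092 - 753/(-7 + (44 + 546 + 2*441)) = 267092 - 753/(-7 + (44 + 546 + 882)) = 267092 - 753/(-7 + 1472) = 267092 - 753/1465 = 391289027/1465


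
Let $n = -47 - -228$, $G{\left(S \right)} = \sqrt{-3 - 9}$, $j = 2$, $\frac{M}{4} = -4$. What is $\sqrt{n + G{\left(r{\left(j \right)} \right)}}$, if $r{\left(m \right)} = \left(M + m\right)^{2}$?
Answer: $\sqrt{181 + 2 i \sqrt{3}} \approx 13.454 + 0.1287 i$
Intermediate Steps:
$M = -16$ ($M = 4 \left(-4\right) = -16$)
$r{\left(m \right)} = \left(-16 + m\right)^{2}$
$G{\left(S \right)} = 2 i \sqrt{3}$ ($G{\left(S \right)} = \sqrt{-12} = 2 i \sqrt{3}$)
$n = 181$ ($n = -47 + 228 = 181$)
$\sqrt{n + G{\left(r{\left(j \right)} \right)}} = \sqrt{181 + 2 i \sqrt{3}}$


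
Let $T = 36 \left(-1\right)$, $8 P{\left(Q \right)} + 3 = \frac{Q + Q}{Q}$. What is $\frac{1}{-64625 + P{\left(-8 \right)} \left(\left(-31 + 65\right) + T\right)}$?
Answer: $- \frac{4}{258499} \approx -1.5474 \cdot 10^{-5}$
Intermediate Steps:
$P{\left(Q \right)} = - \frac{1}{8}$ ($P{\left(Q \right)} = - \frac{3}{8} + \frac{\left(Q + Q\right) \frac{1}{Q}}{8} = - \frac{3}{8} + \frac{2 Q \frac{1}{Q}}{8} = - \frac{3}{8} + \frac{1}{8} \cdot 2 = - \frac{3}{8} + \frac{1}{4} = - \frac{1}{8}$)
$T = -36$
$\frac{1}{-64625 + P{\left(-8 \right)} \left(\left(-31 + 65\right) + T\right)} = \frac{1}{-64625 - \frac{\left(-31 + 65\right) - 36}{8}} = \frac{1}{-64625 - \frac{34 - 36}{8}} = \frac{1}{-64625 - - \frac{1}{4}} = \frac{1}{-64625 + \frac{1}{4}} = \frac{1}{- \frac{258499}{4}} = - \frac{4}{258499}$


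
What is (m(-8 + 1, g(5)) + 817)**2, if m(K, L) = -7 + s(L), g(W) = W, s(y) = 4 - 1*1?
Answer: 660969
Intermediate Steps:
s(y) = 3 (s(y) = 4 - 1 = 3)
m(K, L) = -4 (m(K, L) = -7 + 3 = -4)
(m(-8 + 1, g(5)) + 817)**2 = (-4 + 817)**2 = 813**2 = 660969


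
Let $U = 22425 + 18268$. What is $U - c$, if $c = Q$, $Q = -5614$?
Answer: $46307$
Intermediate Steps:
$c = -5614$
$U = 40693$
$U - c = 40693 - -5614 = 40693 + 5614 = 46307$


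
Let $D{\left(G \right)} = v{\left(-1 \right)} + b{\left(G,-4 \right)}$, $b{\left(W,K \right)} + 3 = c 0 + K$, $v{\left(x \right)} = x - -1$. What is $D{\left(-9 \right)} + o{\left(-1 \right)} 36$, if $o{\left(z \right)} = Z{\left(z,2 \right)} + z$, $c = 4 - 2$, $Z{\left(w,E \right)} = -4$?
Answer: $-187$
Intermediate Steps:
$c = 2$ ($c = 4 - 2 = 2$)
$v{\left(x \right)} = 1 + x$ ($v{\left(x \right)} = x + 1 = 1 + x$)
$b{\left(W,K \right)} = -3 + K$ ($b{\left(W,K \right)} = -3 + \left(2 \cdot 0 + K\right) = -3 + \left(0 + K\right) = -3 + K$)
$D{\left(G \right)} = -7$ ($D{\left(G \right)} = \left(1 - 1\right) - 7 = 0 - 7 = -7$)
$o{\left(z \right)} = -4 + z$
$D{\left(-9 \right)} + o{\left(-1 \right)} 36 = -7 + \left(-4 - 1\right) 36 = -7 - 180 = -187$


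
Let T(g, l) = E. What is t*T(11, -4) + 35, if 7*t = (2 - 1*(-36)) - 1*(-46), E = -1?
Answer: 23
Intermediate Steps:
T(g, l) = -1
t = 12 (t = ((2 - 1*(-36)) - 1*(-46))/7 = ((2 + 36) + 46)/7 = (38 + 46)/7 = (⅐)*84 = 12)
t*T(11, -4) + 35 = 12*(-1) + 35 = -12 + 35 = 23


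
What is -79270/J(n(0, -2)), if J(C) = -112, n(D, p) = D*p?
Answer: 39635/56 ≈ 707.77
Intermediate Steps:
-79270/J(n(0, -2)) = -79270/(-112) = -79270*(-1/112) = 39635/56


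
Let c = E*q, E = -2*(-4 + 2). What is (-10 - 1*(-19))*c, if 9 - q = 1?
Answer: 288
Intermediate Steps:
q = 8 (q = 9 - 1*1 = 9 - 1 = 8)
E = 4 (E = -2*(-2) = 4)
c = 32 (c = 4*8 = 32)
(-10 - 1*(-19))*c = (-10 - 1*(-19))*32 = (-10 + 19)*32 = 9*32 = 288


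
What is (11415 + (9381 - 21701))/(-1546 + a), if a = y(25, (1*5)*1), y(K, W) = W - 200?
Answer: 905/1741 ≈ 0.51982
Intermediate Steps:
y(K, W) = -200 + W
a = -195 (a = -200 + (1*5)*1 = -200 + 5*1 = -200 + 5 = -195)
(11415 + (9381 - 21701))/(-1546 + a) = (11415 + (9381 - 21701))/(-1546 - 195) = (11415 - 12320)/(-1741) = -905*(-1/1741) = 905/1741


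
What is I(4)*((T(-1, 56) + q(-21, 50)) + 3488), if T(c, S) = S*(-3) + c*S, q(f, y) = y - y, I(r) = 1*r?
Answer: 13056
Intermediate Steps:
I(r) = r
q(f, y) = 0
T(c, S) = -3*S + S*c
I(4)*((T(-1, 56) + q(-21, 50)) + 3488) = 4*((56*(-3 - 1) + 0) + 3488) = 4*((56*(-4) + 0) + 3488) = 4*((-224 + 0) + 3488) = 4*(-224 + 3488) = 4*3264 = 13056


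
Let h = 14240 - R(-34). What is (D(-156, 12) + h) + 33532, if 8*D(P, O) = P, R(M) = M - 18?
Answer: 95609/2 ≈ 47805.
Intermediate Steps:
R(M) = -18 + M
D(P, O) = P/8
h = 14292 (h = 14240 - (-18 - 34) = 14240 - 1*(-52) = 14240 + 52 = 14292)
(D(-156, 12) + h) + 33532 = ((⅛)*(-156) + 14292) + 33532 = (-39/2 + 14292) + 33532 = 28545/2 + 33532 = 95609/2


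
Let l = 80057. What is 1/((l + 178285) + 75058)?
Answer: 1/333400 ≈ 2.9994e-6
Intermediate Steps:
1/((l + 178285) + 75058) = 1/((80057 + 178285) + 75058) = 1/(258342 + 75058) = 1/333400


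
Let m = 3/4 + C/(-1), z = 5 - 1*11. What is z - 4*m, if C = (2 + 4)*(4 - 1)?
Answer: 63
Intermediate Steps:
z = -6 (z = 5 - 11 = -6)
C = 18 (C = 6*3 = 18)
m = -69/4 (m = 3/4 + 18/(-1) = 3*(¼) + 18*(-1) = ¾ - 18 = -69/4 ≈ -17.250)
z - 4*m = -6 - 4*(-69/4) = -6 + 69 = 63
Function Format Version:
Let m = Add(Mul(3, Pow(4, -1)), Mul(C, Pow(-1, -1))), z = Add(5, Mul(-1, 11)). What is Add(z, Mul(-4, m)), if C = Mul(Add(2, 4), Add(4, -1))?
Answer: 63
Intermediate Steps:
z = -6 (z = Add(5, -11) = -6)
C = 18 (C = Mul(6, 3) = 18)
m = Rational(-69, 4) (m = Add(Mul(3, Pow(4, -1)), Mul(18, Pow(-1, -1))) = Add(Mul(3, Rational(1, 4)), Mul(18, -1)) = Add(Rational(3, 4), -18) = Rational(-69, 4) ≈ -17.250)
Add(z, Mul(-4, m)) = Add(-6, Mul(-4, Rational(-69, 4))) = Add(-6, 69) = 63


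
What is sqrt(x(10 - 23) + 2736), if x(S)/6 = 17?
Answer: sqrt(2838) ≈ 53.273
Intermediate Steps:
x(S) = 102 (x(S) = 6*17 = 102)
sqrt(x(10 - 23) + 2736) = sqrt(102 + 2736) = sqrt(2838)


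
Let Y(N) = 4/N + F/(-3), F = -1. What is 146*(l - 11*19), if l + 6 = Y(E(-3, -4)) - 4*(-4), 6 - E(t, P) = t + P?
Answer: -1129456/39 ≈ -28960.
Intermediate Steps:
E(t, P) = 6 - P - t (E(t, P) = 6 - (t + P) = 6 - (P + t) = 6 + (-P - t) = 6 - P - t)
Y(N) = 1/3 + 4/N (Y(N) = 4/N - 1/(-3) = 4/N - 1*(-1/3) = 4/N + 1/3 = 1/3 + 4/N)
l = 415/39 (l = -6 + ((12 + (6 - 1*(-4) - 1*(-3)))/(3*(6 - 1*(-4) - 1*(-3))) - 4*(-4)) = -6 + ((12 + (6 + 4 + 3))/(3*(6 + 4 + 3)) + 16) = -6 + ((1/3)*(12 + 13)/13 + 16) = -6 + ((1/3)*(1/13)*25 + 16) = -6 + (25/39 + 16) = -6 + 649/39 = 415/39 ≈ 10.641)
146*(l - 11*19) = 146*(415/39 - 11*19) = 146*(415/39 - 209) = 146*(-7736/39) = -1129456/39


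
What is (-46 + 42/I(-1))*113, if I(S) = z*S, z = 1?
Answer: -9944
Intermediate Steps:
I(S) = S (I(S) = 1*S = S)
(-46 + 42/I(-1))*113 = (-46 + 42/(-1))*113 = (-46 + 42*(-1))*113 = (-46 - 42)*113 = -88*113 = -9944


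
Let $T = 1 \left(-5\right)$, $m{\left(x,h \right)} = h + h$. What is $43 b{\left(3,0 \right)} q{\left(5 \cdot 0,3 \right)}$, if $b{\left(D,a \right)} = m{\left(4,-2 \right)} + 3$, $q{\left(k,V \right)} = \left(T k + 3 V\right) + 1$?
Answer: $-430$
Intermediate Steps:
$m{\left(x,h \right)} = 2 h$
$T = -5$
$q{\left(k,V \right)} = 1 - 5 k + 3 V$ ($q{\left(k,V \right)} = \left(- 5 k + 3 V\right) + 1 = 1 - 5 k + 3 V$)
$b{\left(D,a \right)} = -1$ ($b{\left(D,a \right)} = 2 \left(-2\right) + 3 = -4 + 3 = -1$)
$43 b{\left(3,0 \right)} q{\left(5 \cdot 0,3 \right)} = 43 \left(-1\right) \left(1 - 5 \cdot 5 \cdot 0 + 3 \cdot 3\right) = - 43 \left(1 - 0 + 9\right) = - 43 \left(1 + 0 + 9\right) = \left(-43\right) 10 = -430$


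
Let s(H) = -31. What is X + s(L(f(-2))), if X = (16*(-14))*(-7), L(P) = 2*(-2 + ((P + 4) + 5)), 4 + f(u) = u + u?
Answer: 1537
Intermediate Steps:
f(u) = -4 + 2*u (f(u) = -4 + (u + u) = -4 + 2*u)
L(P) = 14 + 2*P (L(P) = 2*(-2 + ((4 + P) + 5)) = 2*(-2 + (9 + P)) = 2*(7 + P) = 14 + 2*P)
X = 1568 (X = -224*(-7) = 1568)
X + s(L(f(-2))) = 1568 - 31 = 1537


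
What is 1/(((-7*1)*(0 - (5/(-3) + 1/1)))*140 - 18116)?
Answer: -3/56308 ≈ -5.3278e-5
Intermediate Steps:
1/(((-7*1)*(0 - (5/(-3) + 1/1)))*140 - 18116) = 1/(-7*(0 - (5*(-⅓) + 1*1))*140 - 18116) = 1/(-7*(0 - (-5/3 + 1))*140 - 18116) = 1/(-7*(0 - 1*(-⅔))*140 - 18116) = 1/(-7*(0 + ⅔)*140 - 18116) = 1/(-7*⅔*140 - 18116) = 1/(-14/3*140 - 18116) = 1/(-1960/3 - 18116) = 1/(-56308/3) = -3/56308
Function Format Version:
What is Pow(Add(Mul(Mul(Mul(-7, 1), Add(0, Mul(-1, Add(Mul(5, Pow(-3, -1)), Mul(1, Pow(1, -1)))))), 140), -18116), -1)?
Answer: Rational(-3, 56308) ≈ -5.3278e-5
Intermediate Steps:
Pow(Add(Mul(Mul(Mul(-7, 1), Add(0, Mul(-1, Add(Mul(5, Pow(-3, -1)), Mul(1, Pow(1, -1)))))), 140), -18116), -1) = Pow(Add(Mul(Mul(-7, Add(0, Mul(-1, Add(Mul(5, Rational(-1, 3)), Mul(1, 1))))), 140), -18116), -1) = Pow(Add(Mul(Mul(-7, Add(0, Mul(-1, Add(Rational(-5, 3), 1)))), 140), -18116), -1) = Pow(Add(Mul(Mul(-7, Add(0, Mul(-1, Rational(-2, 3)))), 140), -18116), -1) = Pow(Add(Mul(Mul(-7, Add(0, Rational(2, 3))), 140), -18116), -1) = Pow(Add(Mul(Mul(-7, Rational(2, 3)), 140), -18116), -1) = Pow(Add(Mul(Rational(-14, 3), 140), -18116), -1) = Pow(Add(Rational(-1960, 3), -18116), -1) = Pow(Rational(-56308, 3), -1) = Rational(-3, 56308)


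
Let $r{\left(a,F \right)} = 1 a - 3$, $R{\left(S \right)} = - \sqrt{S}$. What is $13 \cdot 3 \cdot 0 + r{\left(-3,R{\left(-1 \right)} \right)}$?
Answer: $-6$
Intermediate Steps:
$r{\left(a,F \right)} = -3 + a$ ($r{\left(a,F \right)} = a - 3 = -3 + a$)
$13 \cdot 3 \cdot 0 + r{\left(-3,R{\left(-1 \right)} \right)} = 13 \cdot 3 \cdot 0 - 6 = 13 \cdot 0 - 6 = 0 - 6 = -6$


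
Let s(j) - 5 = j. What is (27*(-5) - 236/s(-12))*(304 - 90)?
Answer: -151726/7 ≈ -21675.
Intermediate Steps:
s(j) = 5 + j
(27*(-5) - 236/s(-12))*(304 - 90) = (27*(-5) - 236/(5 - 12))*(304 - 90) = (-135 - 236/(-7))*214 = (-135 - 236*(-⅐))*214 = (-135 + 236/7)*214 = -709/7*214 = -151726/7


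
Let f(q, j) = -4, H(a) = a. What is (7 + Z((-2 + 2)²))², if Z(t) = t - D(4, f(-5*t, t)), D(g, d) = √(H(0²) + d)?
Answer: 45 - 28*I ≈ 45.0 - 28.0*I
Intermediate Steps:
D(g, d) = √d (D(g, d) = √(0² + d) = √(0 + d) = √d)
Z(t) = t - 2*I (Z(t) = t - √(-4) = t - 2*I)
(7 + Z((-2 + 2)²))² = (7 + ((-2 + 2)² - 2*I))² = (7 + (0² - 2*I))² = (7 + (0 - 2*I))² = (7 - 2*I)²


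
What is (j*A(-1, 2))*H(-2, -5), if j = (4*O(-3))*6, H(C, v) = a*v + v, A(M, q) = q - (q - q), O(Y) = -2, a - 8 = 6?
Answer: 7200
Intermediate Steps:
a = 14 (a = 8 + 6 = 14)
A(M, q) = q (A(M, q) = q - 1*0 = q + 0 = q)
H(C, v) = 15*v (H(C, v) = 14*v + v = 15*v)
j = -48 (j = (4*(-2))*6 = -8*6 = -48)
(j*A(-1, 2))*H(-2, -5) = (-48*2)*(15*(-5)) = -96*(-75) = 7200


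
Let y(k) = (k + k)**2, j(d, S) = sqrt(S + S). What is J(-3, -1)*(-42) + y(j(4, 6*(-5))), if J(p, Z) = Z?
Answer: -198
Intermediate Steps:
j(d, S) = sqrt(2)*sqrt(S) (j(d, S) = sqrt(2*S) = sqrt(2)*sqrt(S))
y(k) = 4*k**2 (y(k) = (2*k)**2 = 4*k**2)
J(-3, -1)*(-42) + y(j(4, 6*(-5))) = -1*(-42) + 4*(sqrt(2)*sqrt(6*(-5)))**2 = 42 + 4*(sqrt(2)*sqrt(-30))**2 = 42 + 4*(sqrt(2)*(I*sqrt(30)))**2 = 42 + 4*(2*I*sqrt(15))**2 = 42 + 4*(-60) = 42 - 240 = -198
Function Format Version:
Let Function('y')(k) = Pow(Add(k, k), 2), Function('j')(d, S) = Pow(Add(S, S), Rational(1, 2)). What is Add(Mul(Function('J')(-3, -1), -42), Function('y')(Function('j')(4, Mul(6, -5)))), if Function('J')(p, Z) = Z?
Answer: -198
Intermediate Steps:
Function('j')(d, S) = Mul(Pow(2, Rational(1, 2)), Pow(S, Rational(1, 2))) (Function('j')(d, S) = Pow(Mul(2, S), Rational(1, 2)) = Mul(Pow(2, Rational(1, 2)), Pow(S, Rational(1, 2))))
Function('y')(k) = Mul(4, Pow(k, 2)) (Function('y')(k) = Pow(Mul(2, k), 2) = Mul(4, Pow(k, 2)))
Add(Mul(Function('J')(-3, -1), -42), Function('y')(Function('j')(4, Mul(6, -5)))) = Add(Mul(-1, -42), Mul(4, Pow(Mul(Pow(2, Rational(1, 2)), Pow(Mul(6, -5), Rational(1, 2))), 2))) = Add(42, Mul(4, Pow(Mul(Pow(2, Rational(1, 2)), Pow(-30, Rational(1, 2))), 2))) = Add(42, Mul(4, Pow(Mul(Pow(2, Rational(1, 2)), Mul(I, Pow(30, Rational(1, 2)))), 2))) = Add(42, Mul(4, Pow(Mul(2, I, Pow(15, Rational(1, 2))), 2))) = Add(42, Mul(4, -60)) = Add(42, -240) = -198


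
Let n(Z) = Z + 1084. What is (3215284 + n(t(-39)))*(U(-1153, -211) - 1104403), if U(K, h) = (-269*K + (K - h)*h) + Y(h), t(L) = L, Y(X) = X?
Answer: -1915951103655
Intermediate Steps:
U(K, h) = h - 269*K + h*(K - h) (U(K, h) = (-269*K + (K - h)*h) + h = (-269*K + h*(K - h)) + h = h - 269*K + h*(K - h))
n(Z) = 1084 + Z
(3215284 + n(t(-39)))*(U(-1153, -211) - 1104403) = (3215284 + (1084 - 39))*((-211 - 1*(-211)² - 269*(-1153) - 1153*(-211)) - 1104403) = (3215284 + 1045)*((-211 - 1*44521 + 310157 + 243283) - 1104403) = 3216329*((-211 - 44521 + 310157 + 243283) - 1104403) = 3216329*(508708 - 1104403) = 3216329*(-595695) = -1915951103655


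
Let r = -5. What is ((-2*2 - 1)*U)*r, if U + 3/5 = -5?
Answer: -140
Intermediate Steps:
U = -28/5 (U = -⅗ - 5 = -28/5 ≈ -5.6000)
((-2*2 - 1)*U)*r = ((-2*2 - 1)*(-28/5))*(-5) = ((-4 - 1)*(-28/5))*(-5) = -5*(-28/5)*(-5) = 28*(-5) = -140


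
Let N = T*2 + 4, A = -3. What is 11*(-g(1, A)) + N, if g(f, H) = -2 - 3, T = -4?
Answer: 51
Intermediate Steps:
N = -4 (N = -4*2 + 4 = -8 + 4 = -4)
g(f, H) = -5
11*(-g(1, A)) + N = 11*(-1*(-5)) - 4 = 11*5 - 4 = 55 - 4 = 51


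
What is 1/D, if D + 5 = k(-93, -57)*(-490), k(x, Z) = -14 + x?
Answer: 1/52425 ≈ 1.9075e-5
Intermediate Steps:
D = 52425 (D = -5 + (-14 - 93)*(-490) = -5 - 107*(-490) = -5 + 52430 = 52425)
1/D = 1/52425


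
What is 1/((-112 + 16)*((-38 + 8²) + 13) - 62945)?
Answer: -1/66689 ≈ -1.4995e-5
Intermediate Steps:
1/((-112 + 16)*((-38 + 8²) + 13) - 62945) = 1/(-96*((-38 + 64) + 13) - 62945) = 1/(-96*(26 + 13) - 62945) = 1/(-96*39 - 62945) = 1/(-3744 - 62945) = 1/(-66689) = -1/66689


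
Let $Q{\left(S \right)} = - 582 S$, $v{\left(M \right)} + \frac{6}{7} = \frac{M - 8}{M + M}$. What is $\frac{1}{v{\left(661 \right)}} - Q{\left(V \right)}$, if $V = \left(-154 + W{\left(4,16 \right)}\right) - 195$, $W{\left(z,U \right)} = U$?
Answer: $- \frac{651391220}{3361} \approx -1.9381 \cdot 10^{5}$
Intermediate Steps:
$v{\left(M \right)} = - \frac{6}{7} + \frac{-8 + M}{2 M}$ ($v{\left(M \right)} = - \frac{6}{7} + \frac{M - 8}{M + M} = - \frac{6}{7} + \frac{-8 + M}{2 M}$)
$V = -333$ ($V = \left(-154 + 16\right) - 195 = -138 - 195 = -333$)
$\frac{1}{v{\left(661 \right)}} - Q{\left(V \right)} = \frac{1}{- \frac{5}{14} - \frac{4}{661}} - \left(-582\right) \left(-333\right) = \frac{1}{- \frac{5}{14} - \frac{4}{661}} - 193806 = \frac{1}{- \frac{3361}{9254}} - 193806 = - \frac{9254}{3361} - 193806 = - \frac{651391220}{3361}$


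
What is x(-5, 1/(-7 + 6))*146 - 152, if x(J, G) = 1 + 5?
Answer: 724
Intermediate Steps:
x(J, G) = 6
x(-5, 1/(-7 + 6))*146 - 152 = 6*146 - 152 = 876 - 152 = 724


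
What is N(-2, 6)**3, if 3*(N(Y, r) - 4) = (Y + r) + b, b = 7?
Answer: 12167/27 ≈ 450.63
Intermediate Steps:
N(Y, r) = 19/3 + Y/3 + r/3 (N(Y, r) = 4 + ((Y + r) + 7)/3 = 4 + (7 + Y + r)/3 = 4 + (7/3 + Y/3 + r/3) = 19/3 + Y/3 + r/3)
N(-2, 6)**3 = (19/3 + (1/3)*(-2) + (1/3)*6)**3 = (19/3 - 2/3 + 2)**3 = (23/3)**3 = 12167/27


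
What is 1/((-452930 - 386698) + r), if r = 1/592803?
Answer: -592803/497733997283 ≈ -1.1910e-6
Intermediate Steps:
r = 1/592803 ≈ 1.6869e-6
1/((-452930 - 386698) + r) = 1/((-452930 - 386698) + 1/592803) = 1/(-839628 + 1/592803) = 1/(-497733997283/592803) = -592803/497733997283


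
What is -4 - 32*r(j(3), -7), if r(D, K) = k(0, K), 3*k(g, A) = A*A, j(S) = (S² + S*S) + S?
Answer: -1580/3 ≈ -526.67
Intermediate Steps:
j(S) = S + 2*S² (j(S) = (S² + S²) + S = 2*S² + S = S + 2*S²)
k(g, A) = A²/3 (k(g, A) = (A*A)/3 = A²/3)
r(D, K) = K²/3
-4 - 32*r(j(3), -7) = -4 - 32*(-7)²/3 = -4 - 32*49/3 = -4 - 1568/3 = -1580/3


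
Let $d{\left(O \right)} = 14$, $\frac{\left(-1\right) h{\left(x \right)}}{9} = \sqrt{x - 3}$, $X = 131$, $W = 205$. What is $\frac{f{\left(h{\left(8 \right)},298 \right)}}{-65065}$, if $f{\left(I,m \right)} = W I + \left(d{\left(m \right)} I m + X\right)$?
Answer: $- \frac{131}{65065} + \frac{39393 \sqrt{5}}{65065} \approx 1.3518$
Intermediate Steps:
$h{\left(x \right)} = - 9 \sqrt{-3 + x}$ ($h{\left(x \right)} = - 9 \sqrt{x - 3} = - 9 \sqrt{-3 + x}$)
$f{\left(I,m \right)} = 131 + 205 I + 14 I m$ ($f{\left(I,m \right)} = 205 I + \left(14 I m + 131\right) = 205 I + \left(131 + 14 I m\right) = 131 + 205 I + 14 I m$)
$\frac{f{\left(h{\left(8 \right)},298 \right)}}{-65065} = \frac{131 + 205 \left(- 9 \sqrt{-3 + 8}\right) + 14 \left(- 9 \sqrt{-3 + 8}\right) 298}{-65065} = \left(131 + 205 \left(- 9 \sqrt{5}\right) + 14 \left(- 9 \sqrt{5}\right) 298\right) \left(- \frac{1}{65065}\right) = \left(131 - 1845 \sqrt{5} - 37548 \sqrt{5}\right) \left(- \frac{1}{65065}\right) = \left(131 - 39393 \sqrt{5}\right) \left(- \frac{1}{65065}\right) = - \frac{131}{65065} + \frac{39393 \sqrt{5}}{65065}$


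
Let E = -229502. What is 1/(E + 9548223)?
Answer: 1/9318721 ≈ 1.0731e-7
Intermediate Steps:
1/(E + 9548223) = 1/(-229502 + 9548223) = 1/9318721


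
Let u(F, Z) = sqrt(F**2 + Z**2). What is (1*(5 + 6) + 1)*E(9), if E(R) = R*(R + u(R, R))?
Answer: 972 + 972*sqrt(2) ≈ 2346.6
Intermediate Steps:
E(R) = R*(R + sqrt(2)*sqrt(R**2)) (E(R) = R*(R + sqrt(R**2 + R**2)) = R*(R + sqrt(2*R**2)) = R*(R + sqrt(2)*sqrt(R**2)))
(1*(5 + 6) + 1)*E(9) = (1*(5 + 6) + 1)*(9*(9 + sqrt(2)*sqrt(9**2))) = (1*11 + 1)*(9*(9 + sqrt(2)*sqrt(81))) = (11 + 1)*(9*(9 + sqrt(2)*9)) = 12*(9*(9 + 9*sqrt(2))) = 12*(81 + 81*sqrt(2)) = 972 + 972*sqrt(2)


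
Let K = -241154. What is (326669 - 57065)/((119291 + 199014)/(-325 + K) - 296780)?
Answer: -65103704316/71666455925 ≈ -0.90843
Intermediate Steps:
(326669 - 57065)/((119291 + 199014)/(-325 + K) - 296780) = (326669 - 57065)/((119291 + 199014)/(-325 - 241154) - 296780) = 269604/(318305/(-241479) - 296780) = 269604/(318305*(-1/241479) - 296780) = 269604/(-318305/241479 - 296780) = 269604/(-71666455925/241479) = 269604*(-241479/71666455925) = -65103704316/71666455925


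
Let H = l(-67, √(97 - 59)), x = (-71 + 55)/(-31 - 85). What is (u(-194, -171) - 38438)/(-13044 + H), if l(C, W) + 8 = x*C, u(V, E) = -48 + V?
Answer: 140215/47347 ≈ 2.9614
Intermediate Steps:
x = 4/29 (x = -16/(-116) = -16*(-1/116) = 4/29 ≈ 0.13793)
l(C, W) = -8 + 4*C/29
H = -500/29 (H = -8 + (4/29)*(-67) = -8 - 268/29 = -500/29 ≈ -17.241)
(u(-194, -171) - 38438)/(-13044 + H) = ((-48 - 194) - 38438)/(-13044 - 500/29) = (-242 - 38438)/(-378776/29) = -38680*(-29/378776) = 140215/47347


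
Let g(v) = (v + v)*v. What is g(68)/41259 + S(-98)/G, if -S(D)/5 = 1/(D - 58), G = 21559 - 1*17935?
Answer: 102519757/457363296 ≈ 0.22415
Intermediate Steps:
G = 3624 (G = 21559 - 17935 = 3624)
S(D) = -5/(-58 + D) (S(D) = -5/(D - 58) = -5/(-58 + D))
g(v) = 2*v² (g(v) = (2*v)*v = 2*v²)
g(68)/41259 + S(-98)/G = (2*68²)/41259 - 5/(-58 - 98)/3624 = (2*4624)*(1/41259) - 5/(-156)*(1/3624) = 9248*(1/41259) - 5*(-1/156)*(1/3624) = 544/2427 + (5/156)*(1/3624) = 544/2427 + 5/565344 = 102519757/457363296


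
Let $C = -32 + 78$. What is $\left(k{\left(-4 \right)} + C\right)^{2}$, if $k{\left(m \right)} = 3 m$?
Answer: $1156$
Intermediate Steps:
$C = 46$
$\left(k{\left(-4 \right)} + C\right)^{2} = \left(3 \left(-4\right) + 46\right)^{2} = \left(-12 + 46\right)^{2} = 34^{2} = 1156$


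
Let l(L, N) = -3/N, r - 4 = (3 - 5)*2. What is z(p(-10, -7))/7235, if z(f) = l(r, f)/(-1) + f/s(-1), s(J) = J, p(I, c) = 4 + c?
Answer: 2/7235 ≈ 0.00027643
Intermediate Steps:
r = 0 (r = 4 + (3 - 5)*2 = 4 - 2*2 = 4 - 4 = 0)
z(f) = -f + 3/f (z(f) = -3/f/(-1) + f/(-1) = -3/f*(-1) + f*(-1) = 3/f - f = -f + 3/f)
z(p(-10, -7))/7235 = (-(4 - 7) + 3/(4 - 7))/7235 = (-1*(-3) + 3/(-3))*(1/7235) = (3 + 3*(-1/3))*(1/7235) = (3 - 1)*(1/7235) = 2*(1/7235) = 2/7235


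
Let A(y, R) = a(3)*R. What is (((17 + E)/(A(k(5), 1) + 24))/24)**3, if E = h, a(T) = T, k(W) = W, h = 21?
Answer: 6859/34012224 ≈ 0.00020166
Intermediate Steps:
A(y, R) = 3*R
E = 21
(((17 + E)/(A(k(5), 1) + 24))/24)**3 = (((17 + 21)/(3*1 + 24))/24)**3 = ((38/(3 + 24))*(1/24))**3 = ((38/27)*(1/24))**3 = (19/324)**3 = 6859/34012224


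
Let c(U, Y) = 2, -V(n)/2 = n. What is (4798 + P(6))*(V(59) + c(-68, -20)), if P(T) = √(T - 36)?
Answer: -556568 - 116*I*√30 ≈ -5.5657e+5 - 635.36*I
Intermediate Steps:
P(T) = √(-36 + T)
V(n) = -2*n
(4798 + P(6))*(V(59) + c(-68, -20)) = (4798 + √(-36 + 6))*(-2*59 + 2) = (4798 + √(-30))*(-118 + 2) = (4798 + I*√30)*(-116) = -556568 - 116*I*√30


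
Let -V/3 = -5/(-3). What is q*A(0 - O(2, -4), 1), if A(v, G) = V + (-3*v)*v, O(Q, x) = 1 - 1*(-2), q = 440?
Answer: -14080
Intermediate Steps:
O(Q, x) = 3 (O(Q, x) = 1 + 2 = 3)
V = -5 (V = -(-15)/(-3) = -(-15)*(-1)/3 = -3*5/3 = -5)
A(v, G) = -5 - 3*v² (A(v, G) = -5 + (-3*v)*v = -5 - 3*v²)
q*A(0 - O(2, -4), 1) = 440*(-5 - 3*(0 - 1*3)²) = 440*(-5 - 3*(0 - 3)²) = 440*(-5 - 3*(-3)²) = 440*(-5 - 3*9) = 440*(-5 - 27) = 440*(-32) = -14080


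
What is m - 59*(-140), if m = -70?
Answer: 8190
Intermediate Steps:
m - 59*(-140) = -70 - 59*(-140) = -70 + 8260 = 8190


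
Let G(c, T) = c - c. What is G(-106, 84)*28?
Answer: 0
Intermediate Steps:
G(c, T) = 0
G(-106, 84)*28 = 0*28 = 0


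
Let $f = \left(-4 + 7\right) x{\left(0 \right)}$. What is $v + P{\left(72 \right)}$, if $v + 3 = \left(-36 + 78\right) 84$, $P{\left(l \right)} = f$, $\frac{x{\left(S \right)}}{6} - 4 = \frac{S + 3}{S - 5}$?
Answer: $\frac{17931}{5} \approx 3586.2$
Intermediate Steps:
$x{\left(S \right)} = 24 + \frac{6 \left(3 + S\right)}{-5 + S}$ ($x{\left(S \right)} = 24 + 6 \frac{S + 3}{S - 5} = 24 + 6 \frac{3 + S}{-5 + S} = 24 + \frac{6 \left(3 + S\right)}{-5 + S}$)
$f = \frac{306}{5}$ ($f = \left(-4 + 7\right) \frac{6 \left(-17 + 5 \cdot 0\right)}{-5 + 0} = 3 \frac{6 \left(-17 + 0\right)}{-5} = 3 \cdot 6 \left(- \frac{1}{5}\right) \left(-17\right) = 3 \cdot \frac{102}{5} = \frac{306}{5} \approx 61.2$)
$P{\left(l \right)} = \frac{306}{5}$
$v = 3525$ ($v = -3 + \left(-36 + 78\right) 84 = -3 + 42 \cdot 84 = -3 + 3528 = 3525$)
$v + P{\left(72 \right)} = 3525 + \frac{306}{5} = \frac{17931}{5}$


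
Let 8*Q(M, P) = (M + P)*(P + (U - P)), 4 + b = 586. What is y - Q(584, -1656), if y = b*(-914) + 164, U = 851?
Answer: -417750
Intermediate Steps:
b = 582 (b = -4 + 586 = 582)
Q(M, P) = 851*M/8 + 851*P/8 (Q(M, P) = ((M + P)*(P + (851 - P)))/8 = ((M + P)*851)/8 = (851*M + 851*P)/8 = 851*M/8 + 851*P/8)
y = -531784 (y = 582*(-914) + 164 = -531948 + 164 = -531784)
y - Q(584, -1656) = -531784 - ((851/8)*584 + (851/8)*(-1656)) = -531784 - (62123 - 176157) = -531784 - 1*(-114034) = -531784 + 114034 = -417750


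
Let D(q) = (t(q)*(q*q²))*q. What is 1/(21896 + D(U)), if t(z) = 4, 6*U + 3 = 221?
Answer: 81/566406220 ≈ 1.4301e-7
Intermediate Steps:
U = 109/3 (U = -½ + (⅙)*221 = -½ + 221/6 = 109/3 ≈ 36.333)
D(q) = 4*q⁴ (D(q) = (4*(q*q²))*q = (4*q³)*q = 4*q⁴)
1/(21896 + D(U)) = 1/(21896 + 4*(109/3)⁴) = 1/(21896 + 4*(141158161/81)) = 1/(21896 + 564632644/81) = 1/(566406220/81) = 81/566406220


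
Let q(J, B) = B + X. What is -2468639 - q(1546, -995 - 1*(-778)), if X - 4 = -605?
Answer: -2467821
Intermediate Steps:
X = -601 (X = 4 - 605 = -601)
q(J, B) = -601 + B (q(J, B) = B - 601 = -601 + B)
-2468639 - q(1546, -995 - 1*(-778)) = -2468639 - (-601 + (-995 - 1*(-778))) = -2468639 - (-601 + (-995 + 778)) = -2468639 - (-601 - 217) = -2468639 - 1*(-818) = -2468639 + 818 = -2467821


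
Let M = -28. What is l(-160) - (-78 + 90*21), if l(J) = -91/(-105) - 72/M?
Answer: -189899/105 ≈ -1808.6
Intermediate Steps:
l(J) = 361/105 (l(J) = -91/(-105) - 72/(-28) = -91*(-1/105) - 72*(-1/28) = 13/15 + 18/7 = 361/105)
l(-160) - (-78 + 90*21) = 361/105 - (-78 + 90*21) = 361/105 - (-78 + 1890) = 361/105 - 1*1812 = 361/105 - 1812 = -189899/105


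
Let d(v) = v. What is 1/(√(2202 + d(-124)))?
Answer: √2078/2078 ≈ 0.021937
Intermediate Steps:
1/(√(2202 + d(-124))) = 1/(√(2202 - 124)) = 1/(√2078) = √2078/2078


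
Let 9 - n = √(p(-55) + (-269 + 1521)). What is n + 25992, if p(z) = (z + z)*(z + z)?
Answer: 26001 - 2*√3338 ≈ 25885.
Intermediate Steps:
p(z) = 4*z² (p(z) = (2*z)*(2*z) = 4*z²)
n = 9 - 2*√3338 (n = 9 - √(4*(-55)² + (-269 + 1521)) = 9 - √(4*3025 + 1252) = 9 - √(12100 + 1252) = 9 - √13352 = 9 - 2*√3338 ≈ -106.55)
n + 25992 = (9 - 2*√3338) + 25992 = 26001 - 2*√3338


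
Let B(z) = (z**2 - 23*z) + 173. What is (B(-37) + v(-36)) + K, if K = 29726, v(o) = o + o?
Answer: 32047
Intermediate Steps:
v(o) = 2*o
B(z) = 173 + z**2 - 23*z
(B(-37) + v(-36)) + K = ((173 + (-37)**2 - 23*(-37)) + 2*(-36)) + 29726 = ((173 + 1369 + 851) - 72) + 29726 = (2393 - 72) + 29726 = 2321 + 29726 = 32047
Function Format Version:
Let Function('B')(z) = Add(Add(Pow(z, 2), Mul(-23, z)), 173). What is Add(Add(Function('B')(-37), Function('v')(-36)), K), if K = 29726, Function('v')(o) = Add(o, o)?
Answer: 32047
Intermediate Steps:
Function('v')(o) = Mul(2, o)
Function('B')(z) = Add(173, Pow(z, 2), Mul(-23, z))
Add(Add(Function('B')(-37), Function('v')(-36)), K) = Add(Add(Add(173, Pow(-37, 2), Mul(-23, -37)), Mul(2, -36)), 29726) = Add(Add(Add(173, 1369, 851), -72), 29726) = Add(Add(2393, -72), 29726) = Add(2321, 29726) = 32047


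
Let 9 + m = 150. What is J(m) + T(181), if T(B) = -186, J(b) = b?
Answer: -45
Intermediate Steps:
m = 141 (m = -9 + 150 = 141)
J(m) + T(181) = 141 - 186 = -45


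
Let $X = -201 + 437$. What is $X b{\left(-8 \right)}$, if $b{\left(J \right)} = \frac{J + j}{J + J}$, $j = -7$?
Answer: $\frac{885}{4} \approx 221.25$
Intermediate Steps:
$X = 236$
$b{\left(J \right)} = \frac{-7 + J}{2 J}$ ($b{\left(J \right)} = \frac{J - 7}{J + J} = \frac{-7 + J}{2 J}$)
$X b{\left(-8 \right)} = 236 \frac{-7 - 8}{2 \left(-8\right)} = 236 \cdot \frac{1}{2} \left(- \frac{1}{8}\right) \left(-15\right) = 236 \cdot \frac{15}{16} = \frac{885}{4}$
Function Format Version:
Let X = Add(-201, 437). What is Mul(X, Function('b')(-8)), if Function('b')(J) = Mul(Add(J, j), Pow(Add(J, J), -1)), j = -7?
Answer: Rational(885, 4) ≈ 221.25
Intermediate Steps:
X = 236
Function('b')(J) = Mul(Rational(1, 2), Pow(J, -1), Add(-7, J)) (Function('b')(J) = Mul(Add(J, -7), Pow(Add(J, J), -1)) = Mul(Add(-7, J), Pow(Mul(2, J), -1)) = Mul(Add(-7, J), Mul(Rational(1, 2), Pow(J, -1))) = Mul(Rational(1, 2), Pow(J, -1), Add(-7, J)))
Mul(X, Function('b')(-8)) = Mul(236, Mul(Rational(1, 2), Pow(-8, -1), Add(-7, -8))) = Mul(236, Mul(Rational(1, 2), Rational(-1, 8), -15)) = Mul(236, Rational(15, 16)) = Rational(885, 4)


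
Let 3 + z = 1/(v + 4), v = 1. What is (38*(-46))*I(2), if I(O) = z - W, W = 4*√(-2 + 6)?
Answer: 94392/5 ≈ 18878.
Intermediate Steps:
z = -14/5 (z = -3 + 1/(1 + 4) = -3 + 1/5 = -3 + ⅕ = -14/5 ≈ -2.8000)
W = 8 (W = 4*√4 = 4*2 = 8)
I(O) = -54/5 (I(O) = -14/5 - 1*8 = -14/5 - 8 = -54/5)
(38*(-46))*I(2) = (38*(-46))*(-54/5) = -1748*(-54/5) = 94392/5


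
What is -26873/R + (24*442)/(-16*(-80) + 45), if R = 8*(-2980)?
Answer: 57700289/6317600 ≈ 9.1333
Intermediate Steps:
R = -23840
-26873/R + (24*442)/(-16*(-80) + 45) = -26873/(-23840) + (24*442)/(-16*(-80) + 45) = -26873*(-1/23840) + 10608/(1280 + 45) = 26873/23840 + 10608/1325 = 57700289/6317600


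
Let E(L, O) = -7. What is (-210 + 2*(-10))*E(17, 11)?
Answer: 1610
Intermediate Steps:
(-210 + 2*(-10))*E(17, 11) = (-210 + 2*(-10))*(-7) = (-210 - 20)*(-7) = -230*(-7) = 1610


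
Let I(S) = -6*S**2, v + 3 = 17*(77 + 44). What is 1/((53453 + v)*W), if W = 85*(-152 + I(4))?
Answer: -1/1170087560 ≈ -8.5464e-10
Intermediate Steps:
v = 2054 (v = -3 + 17*(77 + 44) = -3 + 17*121 = -3 + 2057 = 2054)
W = -21080 (W = 85*(-152 - 6*4**2) = 85*(-152 - 6*16) = 85*(-152 - 96) = 85*(-248) = -21080)
1/((53453 + v)*W) = 1/((53453 + 2054)*(-21080)) = -1/21080/55507 = (1/55507)*(-1/21080) = -1/1170087560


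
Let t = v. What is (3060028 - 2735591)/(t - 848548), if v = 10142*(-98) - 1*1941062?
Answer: -324437/3783526 ≈ -0.085750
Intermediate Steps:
v = -2934978 (v = -993916 - 1941062 = -2934978)
t = -2934978
(3060028 - 2735591)/(t - 848548) = (3060028 - 2735591)/(-2934978 - 848548) = 324437/(-3783526) = 324437*(-1/3783526) = -324437/3783526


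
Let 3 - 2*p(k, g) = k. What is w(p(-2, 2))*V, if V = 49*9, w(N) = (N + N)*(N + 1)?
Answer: 15435/2 ≈ 7717.5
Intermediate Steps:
p(k, g) = 3/2 - k/2
w(N) = 2*N*(1 + N) (w(N) = (2*N)*(1 + N) = 2*N*(1 + N))
V = 441
w(p(-2, 2))*V = (2*(3/2 - ½*(-2))*(1 + (3/2 - ½*(-2))))*441 = (2*(3/2 + 1)*(1 + (3/2 + 1)))*441 = (2*(5/2)*(1 + 5/2))*441 = (2*(5/2)*(7/2))*441 = (35/2)*441 = 15435/2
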